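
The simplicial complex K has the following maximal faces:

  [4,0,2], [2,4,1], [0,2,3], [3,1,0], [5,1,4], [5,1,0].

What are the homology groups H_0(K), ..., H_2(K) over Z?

H_0 ≅ Z,  H_1 ≅ Z,  H_2 = 0.

K has 6 vertices, 12 edges, 6 triangles.
rank ∂_0 = 0, rank ∂_1 = 5 ⇒ b_0 = 6 − 0 − 5 = 1; all invariant factors of ∂_1 are 1 so no torsion. So H_0 = Z.
rank ∂_1 = 5, rank ∂_2 = 6 ⇒ b_1 = 12 − 5 − 6 = 1; all invariant factors of ∂_2 are 1 so no torsion. So H_1 = Z.
rank ∂_2 = 6, rank ∂_3 = 0 ⇒ b_2 = 6 − 6 − 0 = 0. So H_2 = 0.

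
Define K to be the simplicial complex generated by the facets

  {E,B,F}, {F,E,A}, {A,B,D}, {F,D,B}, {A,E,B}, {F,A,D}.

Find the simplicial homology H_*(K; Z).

We work with the vertex ordering A < B < D < E < F. The simplices of K, each written with vertices in increasing order, are:

  0-simplices (5): A, B, D, E, F
  1-simplices (9): AB, AD, AE, AF, BD, BE, BF, DF, EF
  2-simplices (6): ABD, ABE, ADF, AEF, BDF, BEF

so the chain groups are C_0 ≅ Z^5, C_1 ≅ Z^9, C_2 ≅ Z^6.

∂_1: C_1 → C_0 maps an edge to its endpoints' difference, ∂[p,q] = q − p. For instance
  ∂EF = F − E.
The resulting 5×9 matrix has rank 4, and its Smith normal form has invariant factors (1,1,1,1).

∂_2: C_2 → C_1 maps a triangle to the signed sum of its edges. For instance
  ∂AEF = EF − AF + AE,
  ∂ABD = BD − AD + AB.
The resulting 9×6 matrix has rank 5, and its Smith normal form has invariant factors (1,1,1,1,1).

Now H_k = ker ∂_k / im ∂_{k+1}, so:

  H_0: rank C_0 − rank ∂_1 = 5 − 4 = 1, and the invariant factors of ∂_1 are all 1, so H_0 ≅ Z.
  H_1: rank ker ∂_1 − rank ∂_2 = (9 − 4) − 5 = 0, and the invariant factors of ∂_2 are all 1, so H_1 ≅ 0.
  H_2: rank ker ∂_2 − rank ∂_3 = (6 − 5) − 0 = 1, and there is no ∂_3, so H_2 ≅ Z.

H_0 ≅ Z,  H_1 = 0,  H_2 ≅ Z.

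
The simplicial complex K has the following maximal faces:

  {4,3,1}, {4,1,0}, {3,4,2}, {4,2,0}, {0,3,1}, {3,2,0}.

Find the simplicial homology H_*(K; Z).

Fix the vertex order 0 < 1 < 2 < 3 < 4 and write every simplex with vertices in increasing order. Then dim K = 2 and the simplices of K are:

  0-simplices (5): [0], [1], [2], [3], [4]
  1-simplices (9): [0,1], [0,2], [0,3], [0,4], [1,3], [1,4], [2,3], [2,4], [3,4]
  2-simplices (6): [0,1,3], [0,1,4], [0,2,3], [0,2,4], [1,3,4], [2,3,4]

Hence C_0 ≅ Z^5, C_1 ≅ Z^9, C_2 ≅ Z^6.

Boundary ∂_1: C_1 → C_0 is given by ∂[p,q] = [q] − [p]. For instance
  ∂[0,4] = [4] − [0].
The 5×9 boundary matrix has rank 4 and Smith normal form diag(1,1,1,1).

The boundary map ∂_2: C_2 → C_1 acts by ∂[p,q,r] = [q,r] − [p,r] + [p,q]. For instance
  ∂[0,2,4] = [2,4] − [0,4] + [0,2],
  ∂[1,3,4] = [3,4] − [1,4] + [1,3].
This gives a 9×6 integer matrix of rank 5; reducing to Smith normal form yields diagonal entries (1,1,1,1,1).

Now H_k = ker ∂_k / im ∂_{k+1}, so:

  H_0: rank C_0 − rank ∂_1 = 5 − 4 = 1, and the invariant factors of ∂_1 are all 1, so H_0 ≅ Z.
  H_1: rank ker ∂_1 − rank ∂_2 = (9 − 4) − 5 = 0, and the invariant factors of ∂_2 are all 1, so H_1 ≅ 0.
  H_2: rank ker ∂_2 − rank ∂_3 = (6 − 5) − 0 = 1, and there is no ∂_3, so H_2 ≅ Z.

As a check, the Euler characteristic is 5 − 9 + 6 = 2, which agrees with 1 − 0 + 1 = 2.
(K is a triangulation of the 2-sphere S^2.)

H_0 ≅ Z,  H_1 = 0,  H_2 ≅ Z.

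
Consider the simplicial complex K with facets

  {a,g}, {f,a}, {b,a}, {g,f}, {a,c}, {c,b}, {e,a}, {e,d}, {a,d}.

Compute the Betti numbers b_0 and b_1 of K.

b_0 = 1, b_1 = 3.

Take the total order a < b < c < d < e < f < g on the vertex set. Then K (dimension 1) consists of the simplices:

  0-simplices (7): a, b, c, d, e, f, g
  1-simplices (9): ab, ac, ad, ae, af, ag, bc, de, fg

Hence C_0 ≅ Z^7, C_1 ≅ Z^9.

Boundary ∂_1: C_1 → C_0 sends each edge [p,q] (with p < q) to q − p.
The resulting 7×9 matrix has rank 6, and its Smith normal form has invariant factors (1,1,1,1,1,1).

Computing H_k = (kernel of ∂_k) / (image of ∂_{k+1}):

  H_0: rank C_0 − rank ∂_1 = 7 − 6 = 1, and the invariant factors of ∂_1 are all 1, so H_0 ≅ Z.
  H_1: rank ker ∂_1 − rank ∂_2 = (9 − 6) − 0 = 3, and there is no ∂_2, so H_1 ≅ Z^3.

(K is a triangulation of a wedge of 3 circles.)

Hence the Betti numbers are b_0 = 1, b_1 = 3.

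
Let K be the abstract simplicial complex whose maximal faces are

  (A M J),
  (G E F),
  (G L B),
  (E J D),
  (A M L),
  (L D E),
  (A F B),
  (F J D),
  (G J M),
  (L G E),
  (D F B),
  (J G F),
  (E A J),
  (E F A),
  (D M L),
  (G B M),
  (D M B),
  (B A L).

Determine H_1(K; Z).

H_1 ≅ Z ⊕ Z/2.

K has 9 vertices, 27 edges, 18 triangles.
rank ∂_1 = 8, rank ∂_2 = 18 ⇒ b_1 = 27 − 8 − 18 = 1; ∂_2 has invariant factor(s) [2] giving torsion. So H_1 = Z ⊕ Z/2.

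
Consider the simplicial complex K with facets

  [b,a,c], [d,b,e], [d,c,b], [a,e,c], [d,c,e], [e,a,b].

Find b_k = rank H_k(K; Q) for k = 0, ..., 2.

Take the total order a < b < c < d < e on the vertex set. Then K (dimension 2) consists of the simplices:

  0-simplices (5): a, b, c, d, e
  1-simplices (9): ab, ac, ae, bc, bd, be, cd, ce, de
  2-simplices (6): abc, abe, ace, bcd, bde, cde

Hence C_0 ≅ Z^5, C_1 ≅ Z^9, C_2 ≅ Z^6.

Boundary ∂_1: C_1 → C_0 sends each edge [p,q] (with p < q) to q − p. For instance
  ∂be = e − b.
As a 5×9 matrix over Z this has rank 4, with invariant factors (1,1,1,1).

The boundary map ∂_2: C_2 → C_1 maps a triangle to the signed sum of its edges. For instance
  ∂abe = be − ae + ab,
  ∂abc = bc − ac + ab.
The 9×6 boundary matrix has rank 5 and Smith normal form diag(1,1,1,1,1).

From H_k ≅ ker(∂_k) / im(∂_{k+1}) we obtain:

  H_0: rank C_0 − rank ∂_1 = 5 − 4 = 1, and the invariant factors of ∂_1 are all 1, so H_0 ≅ Z.
  H_1: rank ker ∂_1 − rank ∂_2 = (9 − 4) − 5 = 0, and the invariant factors of ∂_2 are all 1, so H_1 ≅ 0.
  H_2: rank ker ∂_2 − rank ∂_3 = (6 − 5) − 0 = 1, and there is no ∂_3, so H_2 ≅ Z.

As a check, the Euler characteristic is 5 − 9 + 6 = 2, which agrees with 1 − 0 + 1 = 2.

Hence the Betti numbers are b_0 = 1, b_1 = 0, b_2 = 1.

b_0 = 1, b_1 = 0, b_2 = 1.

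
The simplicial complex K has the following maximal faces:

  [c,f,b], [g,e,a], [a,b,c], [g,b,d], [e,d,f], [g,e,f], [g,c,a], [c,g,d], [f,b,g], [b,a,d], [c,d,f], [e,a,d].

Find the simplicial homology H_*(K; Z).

We work with the vertex ordering a < b < c < d < e < f < g. The simplices of K, each written with vertices in increasing order, are:

  0-simplices (7): a, b, c, d, e, f, g
  1-simplices (18): ab, ac, ad, ae, ag, bc, bd, bf, bg, cd, cf, cg, de, df, dg, ef, eg, fg
  2-simplices (12): abc, abd, acg, ade, aeg, bcf, bdg, bfg, cdf, cdg, def, efg

Hence C_0 ≅ Z^7, C_1 ≅ Z^18, C_2 ≅ Z^12.

Boundary ∂_1: C_1 → C_0 maps an edge to its endpoints' difference, ∂[p,q] = q − p.
The 7×18 boundary matrix has rank 6 and Smith normal form diag(1,1,1,1,1,1).

The boundary map ∂_2: C_2 → C_1 acts by ∂[p,q,r] = [q,r] − [p,r] + [p,q]. For instance
  ∂bfg = fg − bg + bf,
  ∂ade = de − ae + ad.
As a 18×12 matrix over Z this has rank 12, with invariant factors (1,1,1,1,1,1,1,1,1,1,1,2).

Computing H_k = (kernel of ∂_k) / (image of ∂_{k+1}):

  H_0: rank C_0 − rank ∂_1 = 7 − 6 = 1, and the invariant factors of ∂_1 are all 1, so H_0 = Z.
  H_1: rank ker ∂_1 − rank ∂_2 = (18 − 6) − 12 = 0, and ∂_2 has invariant factor 2 > 1, so H_1 = Z/2.
  H_2: rank ker ∂_2 − rank ∂_3 = (12 − 12) − 0 = 0, and there is no ∂_3, so H_2 = 0.

(K is a triangulation of the real projective plane RP^2.)

H_0 = Z,  H_1 = Z/2,  H_2 = 0.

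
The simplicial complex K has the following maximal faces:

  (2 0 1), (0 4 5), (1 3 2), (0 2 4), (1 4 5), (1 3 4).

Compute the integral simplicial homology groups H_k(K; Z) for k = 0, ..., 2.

Take the total order 0 < 1 < 2 < 3 < 4 < 5 on the vertex set. Then K (dimension 2) consists of the simplices:

  0-simplices (6): [0], [1], [2], [3], [4], [5]
  1-simplices (12): [0,1], [0,2], [0,4], [0,5], [1,2], [1,3], [1,4], [1,5], [2,3], [2,4], [3,4], [4,5]
  2-simplices (6): [0,1,2], [0,2,4], [0,4,5], [1,2,3], [1,3,4], [1,4,5]

so the chain groups are C_0 ≅ Z^6, C_1 ≅ Z^12, C_2 ≅ Z^6.

Boundary ∂_1: C_1 → C_0 sends each edge [p,q] (with p < q) to q − p.
This gives a 6×12 integer matrix of rank 5; reducing to Smith normal form yields diagonal entries (1,1,1,1,1).

The boundary map ∂_2: C_2 → C_1 sends each 2-simplex [p,q,r] to [q,r] − [p,r] + [p,q]. For instance
  ∂[0,1,2] = [1,2] − [0,2] + [0,1],
  ∂[0,4,5] = [4,5] − [0,5] + [0,4].
The 12×6 boundary matrix has rank 6 and Smith normal form diag(1,1,1,1,1,1).

Computing H_k = (kernel of ∂_k) / (image of ∂_{k+1}):

  H_0: rank C_0 − rank ∂_1 = 6 − 5 = 1, and the invariant factors of ∂_1 are all 1, so H_0 = Z.
  H_1: rank ker ∂_1 − rank ∂_2 = (12 − 5) − 6 = 1, and the invariant factors of ∂_2 are all 1, so H_1 = Z.
  H_2: rank ker ∂_2 − rank ∂_3 = (6 − 6) − 0 = 0, and there is no ∂_3, so H_2 = 0.

As a check, the Euler characteristic is 6 − 12 + 6 = 0, which agrees with 1 − 1 + 0 = 0.

H_0 ≅ Z,  H_1 ≅ Z,  H_2 = 0.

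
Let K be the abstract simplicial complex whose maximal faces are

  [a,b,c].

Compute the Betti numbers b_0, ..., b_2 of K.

Order the vertices as a < b < c. Listing each simplex with vertices in this order, K has dimension 2 with simplices:

  0-simplices (3): a, b, c
  1-simplices (3): ab, ac, bc
  2-simplices (1): abc

Hence C_0 ≅ Z^3, C_1 ≅ Z^3, C_2 ≅ Z^1.

Boundary ∂_1: C_1 → C_0 maps an edge to its endpoints' difference, ∂[p,q] = q − p.
As a 3×3 matrix over Z this has rank 2, with invariant factors (1,1).

Boundary ∂_2: C_2 → C_1 sends each 2-simplex [p,q,r] to [q,r] − [p,r] + [p,q]. For instance
  ∂abc = bc − ac + ab.
The resulting 3×1 matrix has rank 1, and its Smith normal form has invariant factors (1).

Computing H_k = (kernel of ∂_k) / (image of ∂_{k+1}):

  H_0: rank C_0 − rank ∂_1 = 3 − 2 = 1, and the invariant factors of ∂_1 are all 1, so H_0 = Z.
  H_1: rank ker ∂_1 − rank ∂_2 = (3 − 2) − 1 = 0, and the invariant factors of ∂_2 are all 1, so H_1 = 0.
  H_2: rank ker ∂_2 − rank ∂_3 = (1 − 1) − 0 = 0, and there is no ∂_3, so H_2 = 0.

(K is a triangulation of the 2-simplex.)

Hence the Betti numbers are b_0 = 1, b_1 = 0, b_2 = 0.

b_0 = 1, b_1 = 0, b_2 = 0.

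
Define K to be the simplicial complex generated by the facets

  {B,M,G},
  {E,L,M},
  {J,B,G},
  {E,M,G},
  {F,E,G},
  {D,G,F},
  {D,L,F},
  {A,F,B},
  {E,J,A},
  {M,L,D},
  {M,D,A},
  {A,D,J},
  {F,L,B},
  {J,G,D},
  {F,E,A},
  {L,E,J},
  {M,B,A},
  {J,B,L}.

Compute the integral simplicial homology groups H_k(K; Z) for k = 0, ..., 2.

H_0 = Z,  H_1 = Z^2,  H_2 = Z.

We work with the vertex ordering A < B < D < E < F < G < J < L < M. The simplices of K, each written with vertices in increasing order, are:

  0-simplices (9): A, B, D, E, F, G, J, L, M
  1-simplices (27): AB, AD, AE, AF, AJ, AM, BF, BG, BJ, BL, BM, DF, DG, DJ, DL, DM, EF, EG, EJ, EL, EM, FG, FL, GJ, GM, JL, LM
  2-simplices (18): ABF, ABM, ADJ, ADM, AEF, AEJ, BFL, BGJ, BGM, BJL, DFG, DFL, DGJ, DLM, EFG, EGM, EJL, ELM

so the chain groups are C_0 ≅ Z^9, C_1 ≅ Z^27, C_2 ≅ Z^18.

The boundary map ∂_1: C_1 → C_0 sends each edge [p,q] (with p < q) to q − p. For instance
  ∂BJ = J − B.
As a 9×27 matrix over Z this has rank 8, with invariant factors (1,1,1,1,1,1,1,1).

The boundary map ∂_2: C_2 → C_1 acts by ∂[p,q,r] = [q,r] − [p,r] + [p,q]. For instance
  ∂BGM = GM − BM + BG,
  ∂BJL = JL − BL + BJ.
As a 27×18 matrix over Z this has rank 17, with invariant factors (1,1,1,1,1,1,1,1,1,1,1,1,1,1,1,1,1).

From H_k ≅ ker(∂_k) / im(∂_{k+1}) we obtain:

  H_0: rank C_0 − rank ∂_1 = 9 − 8 = 1, and the invariant factors of ∂_1 are all 1, so H_0 = Z.
  H_1: rank ker ∂_1 − rank ∂_2 = (27 − 8) − 17 = 2, and the invariant factors of ∂_2 are all 1, so H_1 = Z^2.
  H_2: rank ker ∂_2 − rank ∂_3 = (18 − 17) − 0 = 1, and there is no ∂_3, so H_2 = Z.

(K is a triangulation of the torus T^2.)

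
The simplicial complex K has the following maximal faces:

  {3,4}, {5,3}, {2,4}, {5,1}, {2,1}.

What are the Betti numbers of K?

b_0 = 1, b_1 = 1.

K has 5 vertices, 5 edges.
rank ∂_0 = 0, rank ∂_1 = 4 ⇒ b_0 = 5 − 0 − 4 = 1; all invariant factors of ∂_1 are 1 so no torsion. So H_0 ≅ Z.
rank ∂_1 = 4, rank ∂_2 = 0 ⇒ b_1 = 5 − 4 − 0 = 1. So H_1 ≅ Z.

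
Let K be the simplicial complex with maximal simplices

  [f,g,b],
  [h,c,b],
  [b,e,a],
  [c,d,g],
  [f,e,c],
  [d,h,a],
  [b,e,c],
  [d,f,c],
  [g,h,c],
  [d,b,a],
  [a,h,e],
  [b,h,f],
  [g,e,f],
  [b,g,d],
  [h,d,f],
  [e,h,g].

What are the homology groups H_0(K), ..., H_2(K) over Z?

H_0 ≅ Z,  H_1 ≅ Z^2,  H_2 ≅ Z.

K has 8 vertices, 24 edges, 16 triangles.
rank ∂_0 = 0, rank ∂_1 = 7 ⇒ b_0 = 8 − 0 − 7 = 1; all invariant factors of ∂_1 are 1 so no torsion. So H_0 = Z.
rank ∂_1 = 7, rank ∂_2 = 15 ⇒ b_1 = 24 − 7 − 15 = 2; all invariant factors of ∂_2 are 1 so no torsion. So H_1 = Z^2.
rank ∂_2 = 15, rank ∂_3 = 0 ⇒ b_2 = 16 − 15 − 0 = 1. So H_2 = Z.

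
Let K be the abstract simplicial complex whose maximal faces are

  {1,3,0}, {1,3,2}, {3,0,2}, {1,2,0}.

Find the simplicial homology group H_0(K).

Take the total order 0 < 1 < 2 < 3 on the vertex set. Then K (dimension 2) consists of the simplices:

  0-simplices (4): [0], [1], [2], [3]
  1-simplices (6): [0,1], [0,2], [0,3], [1,2], [1,3], [2,3]
  2-simplices (4): [0,1,2], [0,1,3], [0,2,3], [1,2,3]

Hence C_0 ≅ Z^4, C_1 ≅ Z^6, C_2 ≅ Z^4.

Boundary ∂_1: C_1 → C_0 is given by ∂[p,q] = [q] − [p]. For instance
  ∂[0,1] = [1] − [0].
This gives a 4×6 integer matrix of rank 3; reducing to Smith normal form yields diagonal entries (1,1,1).

∂_2: C_2 → C_1 maps a triangle to the signed sum of its edges. For instance
  ∂[0,1,2] = [1,2] − [0,2] + [0,1],
  ∂[0,2,3] = [2,3] − [0,3] + [0,2].
The resulting 6×4 matrix has rank 3, and its Smith normal form has invariant factors (1,1,1).

Computing H_k = (kernel of ∂_k) / (image of ∂_{k+1}):

  H_0: rank C_0 − rank ∂_1 = 4 − 3 = 1, and the invariant factors of ∂_1 are all 1, so H_0 ≅ Z.

H_0 ≅ Z.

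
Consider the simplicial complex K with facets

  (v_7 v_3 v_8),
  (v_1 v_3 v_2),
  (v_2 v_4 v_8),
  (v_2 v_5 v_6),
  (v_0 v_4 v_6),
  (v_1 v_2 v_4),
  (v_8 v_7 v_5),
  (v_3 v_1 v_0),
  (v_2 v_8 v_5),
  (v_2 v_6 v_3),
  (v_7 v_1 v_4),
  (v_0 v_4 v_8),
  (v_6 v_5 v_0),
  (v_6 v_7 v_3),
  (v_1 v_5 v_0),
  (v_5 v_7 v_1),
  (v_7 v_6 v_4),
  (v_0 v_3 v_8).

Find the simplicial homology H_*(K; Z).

We work with the vertex ordering v_0 < v_1 < v_2 < v_3 < v_4 < v_5 < v_6 < v_7 < v_8. The simplices of K, each written with vertices in increasing order, are:

  0-simplices (9): [v_0], [v_1], [v_2], [v_3], [v_4], [v_5], [v_6], [v_7], [v_8]
  1-simplices (27): (27 of them)
  2-simplices (18): (18 of them)

Hence C_0 ≅ Z^9, C_1 ≅ Z^27, C_2 ≅ Z^18.

The boundary map ∂_1: C_1 → C_0 is given by ∂[p,q] = [q] − [p]. For instance
  ∂[v_3,v_6] = [v_6] − [v_3].
This gives a 9×27 integer matrix of rank 8; reducing to Smith normal form yields diagonal entries (1,1,1,1,1,1,1,1).

∂_2: C_2 → C_1 sends each 2-simplex [p,q,r] to [q,r] − [p,r] + [p,q]. For instance
  ∂[v_1,v_5,v_7] = [v_5,v_7] − [v_1,v_7] + [v_1,v_5],
  ∂[v_0,v_4,v_6] = [v_4,v_6] − [v_0,v_6] + [v_0,v_4].
The resulting 27×18 matrix has rank 17, and its Smith normal form has invariant factors (1,1,1,1,1,1,1,1,1,1,1,1,1,1,1,1,1).

From H_k ≅ ker(∂_k) / im(∂_{k+1}) we obtain:

  H_0: rank C_0 − rank ∂_1 = 9 − 8 = 1, and the invariant factors of ∂_1 are all 1, so H_0 ≅ Z.
  H_1: rank ker ∂_1 − rank ∂_2 = (27 − 8) − 17 = 2, and the invariant factors of ∂_2 are all 1, so H_1 ≅ Z^2.
  H_2: rank ker ∂_2 − rank ∂_3 = (18 − 17) − 0 = 1, and there is no ∂_3, so H_2 ≅ Z.

As a check, the Euler characteristic is 9 − 27 + 18 = 0, which agrees with 1 − 2 + 1 = 0.

H_0 ≅ Z,  H_1 ≅ Z^2,  H_2 ≅ Z.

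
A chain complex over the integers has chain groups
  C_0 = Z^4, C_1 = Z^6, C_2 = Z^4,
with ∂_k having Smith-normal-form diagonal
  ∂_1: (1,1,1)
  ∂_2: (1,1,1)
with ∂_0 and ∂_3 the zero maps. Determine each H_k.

H_0 = Z,  H_1 = 0,  H_2 = Z.

H_0: b_0 = 4 − 0 − 3 = 1; torsion from ∂_1 factors > 1: none. So H_0 = Z.
H_1: b_1 = 6 − 3 − 3 = 0; torsion from ∂_2 factors > 1: none. So H_1 = 0.
H_2: b_2 = 4 − 3 − 0 = 1; torsion from ∂_3 factors > 1: none. So H_2 = Z.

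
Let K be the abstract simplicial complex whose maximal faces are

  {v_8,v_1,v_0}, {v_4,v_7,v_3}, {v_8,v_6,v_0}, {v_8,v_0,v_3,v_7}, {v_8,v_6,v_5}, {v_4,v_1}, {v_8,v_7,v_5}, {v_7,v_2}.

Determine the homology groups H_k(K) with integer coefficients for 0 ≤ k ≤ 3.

We work with the vertex ordering v_0 < v_1 < v_2 < v_3 < v_4 < v_5 < v_6 < v_7 < v_8. The simplices of K, each written with vertices in increasing order, are:

  0-simplices (9): [v_0], [v_1], [v_2], [v_3], [v_4], [v_5], [v_6], [v_7], [v_8]
  1-simplices (17): (17 of them)
  2-simplices (9): [v_0,v_1,v_8], [v_0,v_3,v_7], [v_0,v_3,v_8], [v_0,v_6,v_8], [v_0,v_7,v_8], [v_3,v_4,v_7], [v_3,v_7,v_8], [v_5,v_6,v_8], [v_5,v_7,v_8]
  3-simplices (1): [v_0,v_3,v_7,v_8]

Hence C_0 ≅ Z^9, C_1 ≅ Z^17, C_2 ≅ Z^9, C_3 ≅ Z^1.

Boundary ∂_1: C_1 → C_0 sends each edge [p,q] (with p < q) to q − p. For instance
  ∂[v_0,v_6] = [v_6] − [v_0].
This gives a 9×17 integer matrix of rank 8; reducing to Smith normal form yields diagonal entries (1,1,1,1,1,1,1,1).

Boundary ∂_2: C_2 → C_1 maps a triangle to the signed sum of its edges. For instance
  ∂[v_0,v_7,v_8] = [v_7,v_8] − [v_0,v_8] + [v_0,v_7],
  ∂[v_0,v_3,v_7] = [v_3,v_7] − [v_0,v_7] + [v_0,v_3].
As a 17×9 matrix over Z this has rank 8, with invariant factors (1,1,1,1,1,1,1,1).

The boundary map ∂_3: C_3 → C_2 sends each 3-simplex σ to the alternating sum Σ_i (−1)^i (σ with its i-th vertex removed). For instance
  ∂[v_0,v_3,v_7,v_8] = [v_3,v_7,v_8] − [v_0,v_7,v_8] + [v_0,v_3,v_8] − [v_0,v_3,v_7].
As a 9×1 matrix over Z this has rank 1, with invariant factors (1).

From H_k ≅ ker(∂_k) / im(∂_{k+1}) we obtain:

  H_0: rank C_0 − rank ∂_1 = 9 − 8 = 1, and the invariant factors of ∂_1 are all 1, so H_0 = Z.
  H_1: rank ker ∂_1 − rank ∂_2 = (17 − 8) − 8 = 1, and the invariant factors of ∂_2 are all 1, so H_1 = Z.
  H_2: rank ker ∂_2 − rank ∂_3 = (9 − 8) − 1 = 0, and the invariant factors of ∂_3 are all 1, so H_2 = 0.
  H_3: rank ker ∂_3 − rank ∂_4 = (1 − 1) − 0 = 0, and there is no ∂_4, so H_3 = 0.

As a check, the Euler characteristic is 9 − 17 + 9 − 1 = 0, which agrees with 1 − 1 + 0 − 0 = 0.

H_0 = Z,  H_1 = Z,  H_2 = 0,  H_3 = 0.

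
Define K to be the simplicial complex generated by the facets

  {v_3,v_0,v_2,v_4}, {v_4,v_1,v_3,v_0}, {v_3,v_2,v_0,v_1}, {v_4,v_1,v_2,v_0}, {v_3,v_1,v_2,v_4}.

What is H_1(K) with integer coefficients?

Order the vertices as v_0 < v_1 < v_2 < v_3 < v_4. Listing each simplex with vertices in this order, K has dimension 3 with simplices:

  0-simplices (5): [v_0], [v_1], [v_2], [v_3], [v_4]
  1-simplices (10): [v_0,v_1], [v_0,v_2], [v_0,v_3], [v_0,v_4], [v_1,v_2], [v_1,v_3], [v_1,v_4], [v_2,v_3], [v_2,v_4], [v_3,v_4]
  2-simplices (10): [v_0,v_1,v_2], [v_0,v_1,v_3], [v_0,v_1,v_4], [v_0,v_2,v_3], [v_0,v_2,v_4], [v_0,v_3,v_4], [v_1,v_2,v_3], [v_1,v_2,v_4], [v_1,v_3,v_4], [v_2,v_3,v_4]
  3-simplices (5): [v_0,v_1,v_2,v_3], [v_0,v_1,v_2,v_4], [v_0,v_1,v_3,v_4], [v_0,v_2,v_3,v_4], [v_1,v_2,v_3,v_4]

so the chain groups are C_0 ≅ Z^5, C_1 ≅ Z^10, C_2 ≅ Z^10, C_3 ≅ Z^5.

Boundary ∂_1: C_1 → C_0 is given by ∂[p,q] = [q] − [p].
The 5×10 boundary matrix has rank 4 and Smith normal form diag(1,1,1,1).

The boundary map ∂_2: C_2 → C_1 sends each 2-simplex [p,q,r] to [q,r] − [p,r] + [p,q]. For instance
  ∂[v_0,v_1,v_3] = [v_1,v_3] − [v_0,v_3] + [v_0,v_1],
  ∂[v_1,v_2,v_4] = [v_2,v_4] − [v_1,v_4] + [v_1,v_2].
The resulting 10×10 matrix has rank 6, and its Smith normal form has invariant factors (1,1,1,1,1,1).

Boundary ∂_3: C_3 → C_2 sends each 3-simplex σ to the alternating sum Σ_i (−1)^i (σ with its i-th vertex removed). For instance
  ∂[v_1,v_2,v_3,v_4] = [v_2,v_3,v_4] − [v_1,v_3,v_4] + [v_1,v_2,v_4] − [v_1,v_2,v_3],
  ∂[v_0,v_1,v_2,v_3] = [v_1,v_2,v_3] − [v_0,v_2,v_3] + [v_0,v_1,v_3] − [v_0,v_1,v_2].
The resulting 10×5 matrix has rank 4, and its Smith normal form has invariant factors (1,1,1,1).

Reading off H_k = ker ∂_k / im ∂_{k+1}:

  H_1: rank ker ∂_1 − rank ∂_2 = (10 − 4) − 6 = 0, and the invariant factors of ∂_2 are all 1, so H_1 = 0.

(K is a triangulation of the 3-sphere S^3.)

H_1 ≅ 0.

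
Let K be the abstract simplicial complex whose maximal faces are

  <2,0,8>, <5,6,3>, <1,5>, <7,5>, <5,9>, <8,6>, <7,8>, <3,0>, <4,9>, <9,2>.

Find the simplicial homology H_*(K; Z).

H_0 ≅ Z,  H_1 ≅ Z^3,  H_2 = 0.

Order the vertices as 0 < 1 < 2 < 3 < 4 < 5 < 6 < 7 < 8 < 9. Listing each simplex with vertices in this order, K has dimension 2 with simplices:

  0-simplices (10): [0], [1], [2], [3], [4], [5], [6], [7], [8], [9]
  1-simplices (14): [0,2], [0,3], [0,8], [1,5], [2,8], [2,9], [3,5], [3,6], [4,9], [5,6], [5,7], [5,9], [6,8], [7,8]
  2-simplices (2): [0,2,8], [3,5,6]

so the chain groups are C_0 ≅ Z^10, C_1 ≅ Z^14, C_2 ≅ Z^2.

∂_1: C_1 → C_0 sends each edge [p,q] (with p < q) to q − p.
This gives a 10×14 integer matrix of rank 9; reducing to Smith normal form yields diagonal entries (1,1,1,1,1,1,1,1,1).

∂_2: C_2 → C_1 acts by ∂[p,q,r] = [q,r] − [p,r] + [p,q]. For instance
  ∂[3,5,6] = [5,6] − [3,6] + [3,5],
  ∂[0,2,8] = [2,8] − [0,8] + [0,2].
This gives a 14×2 integer matrix of rank 2; reducing to Smith normal form yields diagonal entries (1,1).

Computing H_k = (kernel of ∂_k) / (image of ∂_{k+1}):

  H_0: rank C_0 − rank ∂_1 = 10 − 9 = 1, and the invariant factors of ∂_1 are all 1, so H_0 ≅ Z.
  H_1: rank ker ∂_1 − rank ∂_2 = (14 − 9) − 2 = 3, and the invariant factors of ∂_2 are all 1, so H_1 ≅ Z^3.
  H_2: rank ker ∂_2 − rank ∂_3 = (2 − 2) − 0 = 0, and there is no ∂_3, so H_2 ≅ 0.

As a check, the Euler characteristic is 10 − 14 + 2 = -2, which agrees with 1 − 3 + 0 = -2.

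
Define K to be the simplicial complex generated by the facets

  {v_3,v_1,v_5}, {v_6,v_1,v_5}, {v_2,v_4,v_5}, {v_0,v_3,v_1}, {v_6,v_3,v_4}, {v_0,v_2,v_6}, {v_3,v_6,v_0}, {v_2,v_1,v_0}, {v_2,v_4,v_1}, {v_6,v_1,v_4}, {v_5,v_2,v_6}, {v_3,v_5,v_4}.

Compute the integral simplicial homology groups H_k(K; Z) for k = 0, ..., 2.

We work with the vertex ordering v_0 < v_1 < v_2 < v_3 < v_4 < v_5 < v_6. The simplices of K, each written with vertices in increasing order, are:

  0-simplices (7): [v_0], [v_1], [v_2], [v_3], [v_4], [v_5], [v_6]
  1-simplices (18): (18 of them)
  2-simplices (12): (12 of them)

Hence C_0 ≅ Z^7, C_1 ≅ Z^18, C_2 ≅ Z^12.

The boundary map ∂_1: C_1 → C_0 sends each edge [p,q] (with p < q) to q − p.
The 7×18 boundary matrix has rank 6 and Smith normal form diag(1,1,1,1,1,1).

The boundary map ∂_2: C_2 → C_1 maps a triangle to the signed sum of its edges. For instance
  ∂[v_2,v_4,v_5] = [v_4,v_5] − [v_2,v_5] + [v_2,v_4],
  ∂[v_3,v_4,v_6] = [v_4,v_6] − [v_3,v_6] + [v_3,v_4].
As a 18×12 matrix over Z this has rank 12, with invariant factors (1,1,1,1,1,1,1,1,1,1,1,2).

Computing H_k = (kernel of ∂_k) / (image of ∂_{k+1}):

  H_0: rank C_0 − rank ∂_1 = 7 − 6 = 1, and the invariant factors of ∂_1 are all 1, so H_0 ≅ Z.
  H_1: rank ker ∂_1 − rank ∂_2 = (18 − 6) − 12 = 0, and ∂_2 has invariant factor 2 > 1, so H_1 ≅ Z/2Z.
  H_2: rank ker ∂_2 − rank ∂_3 = (12 − 12) − 0 = 0, and there is no ∂_3, so H_2 ≅ 0.

As a check, the Euler characteristic is 7 − 18 + 12 = 1, which agrees with 1 − 0 + 0 = 1.
(K is a triangulation of the real projective plane RP^2.)

H_0 ≅ Z,  H_1 ≅ Z/2Z,  H_2 = 0.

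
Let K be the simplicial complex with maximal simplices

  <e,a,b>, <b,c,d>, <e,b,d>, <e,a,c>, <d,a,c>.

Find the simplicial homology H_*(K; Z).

Take the total order a < b < c < d < e on the vertex set. Then K (dimension 2) consists of the simplices:

  0-simplices (5): a, b, c, d, e
  1-simplices (10): ab, ac, ad, ae, bc, bd, be, cd, ce, de
  2-simplices (5): abe, acd, ace, bcd, bde

Hence C_0 ≅ Z^5, C_1 ≅ Z^10, C_2 ≅ Z^5.

The boundary map ∂_1: C_1 → C_0 maps an edge to its endpoints' difference, ∂[p,q] = q − p.
As a 5×10 matrix over Z this has rank 4, with invariant factors (1,1,1,1).

∂_2: C_2 → C_1 acts by ∂[p,q,r] = [q,r] − [p,r] + [p,q]. For instance
  ∂ace = ce − ae + ac,
  ∂acd = cd − ad + ac.
As a 10×5 matrix over Z this has rank 5, with invariant factors (1,1,1,1,1).

Computing H_k = (kernel of ∂_k) / (image of ∂_{k+1}):

  H_0: rank C_0 − rank ∂_1 = 5 − 4 = 1, and the invariant factors of ∂_1 are all 1, so H_0 ≅ Z.
  H_1: rank ker ∂_1 − rank ∂_2 = (10 − 4) − 5 = 1, and the invariant factors of ∂_2 are all 1, so H_1 ≅ Z.
  H_2: rank ker ∂_2 − rank ∂_3 = (5 − 5) − 0 = 0, and there is no ∂_3, so H_2 ≅ 0.

As a check, the Euler characteristic is 5 − 10 + 5 = 0, which agrees with 1 − 1 + 0 = 0.

H_0 ≅ Z,  H_1 ≅ Z,  H_2 = 0.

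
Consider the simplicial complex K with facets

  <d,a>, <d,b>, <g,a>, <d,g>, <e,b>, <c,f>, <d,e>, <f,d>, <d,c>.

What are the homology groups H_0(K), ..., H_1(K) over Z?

Take the total order a < b < c < d < e < f < g on the vertex set. Then K (dimension 1) consists of the simplices:

  0-simplices (7): a, b, c, d, e, f, g
  1-simplices (9): ad, ag, bd, be, cd, cf, de, df, dg

giving chain groups C_0 ≅ Z^7, C_1 ≅ Z^9.

The boundary map ∂_1: C_1 → C_0 sends each edge [p,q] (with p < q) to q − p. For instance
  ∂de = e − d.
As a 7×9 matrix over Z this has rank 6, with invariant factors (1,1,1,1,1,1).

Reading off H_k = ker ∂_k / im ∂_{k+1}:

  H_0: rank C_0 − rank ∂_1 = 7 − 6 = 1, and the invariant factors of ∂_1 are all 1, so H_0 = Z.
  H_1: rank ker ∂_1 − rank ∂_2 = (9 − 6) − 0 = 3, and there is no ∂_2, so H_1 = Z^3.

H_0 = Z,  H_1 = Z^3.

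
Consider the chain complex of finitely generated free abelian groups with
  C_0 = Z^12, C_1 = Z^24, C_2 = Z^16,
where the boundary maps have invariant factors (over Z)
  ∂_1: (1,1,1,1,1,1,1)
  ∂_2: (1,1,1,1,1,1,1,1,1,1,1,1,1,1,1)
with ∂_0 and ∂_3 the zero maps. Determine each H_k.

H_0 ≅ Z^5,  H_1 ≅ Z^2,  H_2 ≅ Z.

H_0: b_0 = 12 − 0 − 7 = 5; torsion from ∂_1 factors > 1: none. So H_0 ≅ Z^5.
H_1: b_1 = 24 − 7 − 15 = 2; torsion from ∂_2 factors > 1: none. So H_1 ≅ Z^2.
H_2: b_2 = 16 − 15 − 0 = 1; torsion from ∂_3 factors > 1: none. So H_2 ≅ Z.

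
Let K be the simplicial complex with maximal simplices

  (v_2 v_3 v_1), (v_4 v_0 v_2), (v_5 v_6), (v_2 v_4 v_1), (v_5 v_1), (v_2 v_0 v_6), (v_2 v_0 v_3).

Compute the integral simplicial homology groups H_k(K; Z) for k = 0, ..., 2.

H_0 = Z,  H_1 = Z,  H_2 = 0.

We work with the vertex ordering v_0 < v_1 < v_2 < v_3 < v_4 < v_5 < v_6. The simplices of K, each written with vertices in increasing order, are:

  0-simplices (7): [v_0], [v_1], [v_2], [v_3], [v_4], [v_5], [v_6]
  1-simplices (12): [v_0,v_2], [v_0,v_3], [v_0,v_4], [v_0,v_6], [v_1,v_2], [v_1,v_3], [v_1,v_4], [v_1,v_5], [v_2,v_3], [v_2,v_4], [v_2,v_6], [v_5,v_6]
  2-simplices (5): [v_0,v_2,v_3], [v_0,v_2,v_4], [v_0,v_2,v_6], [v_1,v_2,v_3], [v_1,v_2,v_4]

Hence C_0 ≅ Z^7, C_1 ≅ Z^12, C_2 ≅ Z^5.

∂_1: C_1 → C_0 is given by ∂[p,q] = [q] − [p]. For instance
  ∂[v_1,v_3] = [v_3] − [v_1].
The resulting 7×12 matrix has rank 6, and its Smith normal form has invariant factors (1,1,1,1,1,1).

∂_2: C_2 → C_1 sends each 2-simplex [p,q,r] to [q,r] − [p,r] + [p,q]. For instance
  ∂[v_1,v_2,v_4] = [v_2,v_4] − [v_1,v_4] + [v_1,v_2],
  ∂[v_0,v_2,v_6] = [v_2,v_6] − [v_0,v_6] + [v_0,v_2].
As a 12×5 matrix over Z this has rank 5, with invariant factors (1,1,1,1,1).

Reading off H_k = ker ∂_k / im ∂_{k+1}:

  H_0: rank C_0 − rank ∂_1 = 7 − 6 = 1, and the invariant factors of ∂_1 are all 1, so H_0 = Z.
  H_1: rank ker ∂_1 − rank ∂_2 = (12 − 6) − 5 = 1, and the invariant factors of ∂_2 are all 1, so H_1 = Z.
  H_2: rank ker ∂_2 − rank ∂_3 = (5 − 5) − 0 = 0, and there is no ∂_3, so H_2 = 0.

As a check, the Euler characteristic is 7 − 12 + 5 = 0, which agrees with 1 − 1 + 0 = 0.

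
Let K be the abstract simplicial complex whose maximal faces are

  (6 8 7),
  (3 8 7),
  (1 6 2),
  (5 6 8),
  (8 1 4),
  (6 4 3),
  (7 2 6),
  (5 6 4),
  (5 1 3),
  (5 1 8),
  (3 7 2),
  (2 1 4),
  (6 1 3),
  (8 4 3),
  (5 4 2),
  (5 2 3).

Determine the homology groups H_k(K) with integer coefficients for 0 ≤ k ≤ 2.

H_0 = Z,  H_1 = Z^2,  H_2 = Z.

We work with the vertex ordering 1 < 2 < 3 < 4 < 5 < 6 < 7 < 8. The simplices of K, each written with vertices in increasing order, are:

  0-simplices (8): [1], [2], [3], [4], [5], [6], [7], [8]
  1-simplices (24): (24 of them)
  2-simplices (16): [1,2,4], [1,2,6], [1,3,5], [1,3,6], [1,4,8], [1,5,8], [2,3,5], [2,3,7], [2,4,5], [2,6,7], [3,4,6], [3,4,8], [3,7,8], [4,5,6], [5,6,8], [6,7,8]

Hence C_0 ≅ Z^8, C_1 ≅ Z^24, C_2 ≅ Z^16.

Boundary ∂_1: C_1 → C_0 is given by ∂[p,q] = [q] − [p]. For instance
  ∂[3,7] = [7] − [3].
This gives a 8×24 integer matrix of rank 7; reducing to Smith normal form yields diagonal entries (1,1,1,1,1,1,1).

The boundary map ∂_2: C_2 → C_1 sends each 2-simplex [p,q,r] to [q,r] − [p,r] + [p,q]. For instance
  ∂[1,2,6] = [2,6] − [1,6] + [1,2],
  ∂[1,4,8] = [4,8] − [1,8] + [1,4].
This gives a 24×16 integer matrix of rank 15; reducing to Smith normal form yields diagonal entries (1,1,1,1,1,1,1,1,1,1,1,1,1,1,1).

Computing H_k = (kernel of ∂_k) / (image of ∂_{k+1}):

  H_0: rank C_0 − rank ∂_1 = 8 − 7 = 1, and the invariant factors of ∂_1 are all 1, so H_0 = Z.
  H_1: rank ker ∂_1 − rank ∂_2 = (24 − 7) − 15 = 2, and the invariant factors of ∂_2 are all 1, so H_1 = Z^2.
  H_2: rank ker ∂_2 − rank ∂_3 = (16 − 15) − 0 = 1, and there is no ∂_3, so H_2 = Z.

As a check, the Euler characteristic is 8 − 24 + 16 = 0, which agrees with 1 − 2 + 1 = 0.
(K is a triangulation of the torus T^2.)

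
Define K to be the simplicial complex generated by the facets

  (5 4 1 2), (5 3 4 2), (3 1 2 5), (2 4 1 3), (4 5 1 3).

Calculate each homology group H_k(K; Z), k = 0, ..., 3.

H_0 = Z,  H_1 = 0,  H_2 = 0,  H_3 = Z.

Fix the vertex order 1 < 2 < 3 < 4 < 5 and write every simplex with vertices in increasing order. Then dim K = 3 and the simplices of K are:

  0-simplices (5): [1], [2], [3], [4], [5]
  1-simplices (10): [1,2], [1,3], [1,4], [1,5], [2,3], [2,4], [2,5], [3,4], [3,5], [4,5]
  2-simplices (10): [1,2,3], [1,2,4], [1,2,5], [1,3,4], [1,3,5], [1,4,5], [2,3,4], [2,3,5], [2,4,5], [3,4,5]
  3-simplices (5): [1,2,3,4], [1,2,3,5], [1,2,4,5], [1,3,4,5], [2,3,4,5]

giving chain groups C_0 ≅ Z^5, C_1 ≅ Z^10, C_2 ≅ Z^10, C_3 ≅ Z^5.

∂_1: C_1 → C_0 is given by ∂[p,q] = [q] − [p].
This gives a 5×10 integer matrix of rank 4; reducing to Smith normal form yields diagonal entries (1,1,1,1).

Boundary ∂_2: C_2 → C_1 sends each 2-simplex [p,q,r] to [q,r] − [p,r] + [p,q]. For instance
  ∂[2,3,5] = [3,5] − [2,5] + [2,3],
  ∂[1,2,5] = [2,5] − [1,5] + [1,2].
The 10×10 boundary matrix has rank 6 and Smith normal form diag(1,1,1,1,1,1).

The boundary map ∂_3: C_3 → C_2 sends each 3-simplex σ to the alternating sum Σ_i (−1)^i (σ with its i-th vertex removed). For instance
  ∂[2,3,4,5] = [3,4,5] − [2,4,5] + [2,3,5] − [2,3,4],
  ∂[1,2,4,5] = [2,4,5] − [1,4,5] + [1,2,5] − [1,2,4].
This gives a 10×5 integer matrix of rank 4; reducing to Smith normal form yields diagonal entries (1,1,1,1).

Computing H_k = (kernel of ∂_k) / (image of ∂_{k+1}):

  H_0: rank C_0 − rank ∂_1 = 5 − 4 = 1, and the invariant factors of ∂_1 are all 1, so H_0 ≅ Z.
  H_1: rank ker ∂_1 − rank ∂_2 = (10 − 4) − 6 = 0, and the invariant factors of ∂_2 are all 1, so H_1 ≅ 0.
  H_2: rank ker ∂_2 − rank ∂_3 = (10 − 6) − 4 = 0, and the invariant factors of ∂_3 are all 1, so H_2 ≅ 0.
  H_3: rank ker ∂_3 − rank ∂_4 = (5 − 4) − 0 = 1, and there is no ∂_4, so H_3 ≅ Z.

As a check, the Euler characteristic is 5 − 10 + 10 − 5 = 0, which agrees with 1 − 0 + 0 − 1 = 0.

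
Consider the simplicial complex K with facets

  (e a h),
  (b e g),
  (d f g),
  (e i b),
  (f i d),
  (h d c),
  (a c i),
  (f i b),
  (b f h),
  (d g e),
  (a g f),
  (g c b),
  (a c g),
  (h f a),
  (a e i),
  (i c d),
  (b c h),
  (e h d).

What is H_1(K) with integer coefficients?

We work with the vertex ordering a < b < c < d < e < f < g < h < i. The simplices of K, each written with vertices in increasing order, are:

  0-simplices (9): a, b, c, d, e, f, g, h, i
  1-simplices (27): ac, ae, af, ag, ah, ai, bc, be, bf, bg, bh, bi, cd, cg, ch, ci, de, df, dg, dh, di, eg, eh, ei, fg, fh, fi
  2-simplices (18): acg, aci, aeh, aei, afg, afh, bcg, bch, beg, bei, bfh, bfi, cdh, cdi, deg, deh, dfg, dfi

Hence C_0 ≅ Z^9, C_1 ≅ Z^27, C_2 ≅ Z^18.

Boundary ∂_1: C_1 → C_0 sends each edge [p,q] (with p < q) to q − p. For instance
  ∂ae = e − a.
As a 9×27 matrix over Z this has rank 8, with invariant factors (1,1,1,1,1,1,1,1).

∂_2: C_2 → C_1 acts by ∂[p,q,r] = [q,r] − [p,r] + [p,q]. For instance
  ∂beg = eg − bg + be,
  ∂deh = eh − dh + de.
The 27×18 boundary matrix has rank 17 and Smith normal form diag(1,1,1,1,1,1,1,1,1,1,1,1,1,1,1,1,1).

Now H_k = ker ∂_k / im ∂_{k+1}, so:

  H_1: rank ker ∂_1 − rank ∂_2 = (27 − 8) − 17 = 2, and the invariant factors of ∂_2 are all 1, so H_1 ≅ Z^2.

H_1 = Z^2.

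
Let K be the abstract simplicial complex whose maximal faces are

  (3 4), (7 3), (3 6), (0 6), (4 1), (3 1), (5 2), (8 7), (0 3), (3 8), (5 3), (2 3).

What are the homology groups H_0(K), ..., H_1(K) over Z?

H_0 = Z,  H_1 = Z^4.

We work with the vertex ordering 0 < 1 < 2 < 3 < 4 < 5 < 6 < 7 < 8. The simplices of K, each written with vertices in increasing order, are:

  0-simplices (9): [0], [1], [2], [3], [4], [5], [6], [7], [8]
  1-simplices (12): [0,3], [0,6], [1,3], [1,4], [2,3], [2,5], [3,4], [3,5], [3,6], [3,7], [3,8], [7,8]

Hence C_0 ≅ Z^9, C_1 ≅ Z^12.

The boundary map ∂_1: C_1 → C_0 sends each edge [p,q] (with p < q) to q − p. For instance
  ∂[3,6] = [6] − [3].
This gives a 9×12 integer matrix of rank 8; reducing to Smith normal form yields diagonal entries (1,1,1,1,1,1,1,1).

Reading off H_k = ker ∂_k / im ∂_{k+1}:

  H_0: rank C_0 − rank ∂_1 = 9 − 8 = 1, and the invariant factors of ∂_1 are all 1, so H_0 = Z.
  H_1: rank ker ∂_1 − rank ∂_2 = (12 − 8) − 0 = 4, and there is no ∂_2, so H_1 = Z^4.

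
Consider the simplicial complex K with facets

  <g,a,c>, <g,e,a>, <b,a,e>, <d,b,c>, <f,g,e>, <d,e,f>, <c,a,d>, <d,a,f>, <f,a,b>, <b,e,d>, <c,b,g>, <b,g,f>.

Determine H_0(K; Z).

H_0 = Z.

Order the vertices as a < b < c < d < e < f < g. Listing each simplex with vertices in this order, K has dimension 2 with simplices:

  0-simplices (7): a, b, c, d, e, f, g
  1-simplices (18): ab, ac, ad, ae, af, ag, bc, bd, be, bf, bg, cd, cg, de, df, ef, eg, fg
  2-simplices (12): abe, abf, acd, acg, adf, aeg, bcd, bcg, bde, bfg, def, efg

giving chain groups C_0 ≅ Z^7, C_1 ≅ Z^18, C_2 ≅ Z^12.

∂_1: C_1 → C_0 sends each edge [p,q] (with p < q) to q − p. For instance
  ∂df = f − d.
The resulting 7×18 matrix has rank 6, and its Smith normal form has invariant factors (1,1,1,1,1,1).

Boundary ∂_2: C_2 → C_1 sends each 2-simplex [p,q,r] to [q,r] − [p,r] + [p,q]. For instance
  ∂acg = cg − ag + ac,
  ∂abf = bf − af + ab.
The resulting 18×12 matrix has rank 12, and its Smith normal form has invariant factors (1,1,1,1,1,1,1,1,1,1,1,2).

Computing H_k = (kernel of ∂_k) / (image of ∂_{k+1}):

  H_0: rank C_0 − rank ∂_1 = 7 − 6 = 1, and the invariant factors of ∂_1 are all 1, so H_0 = Z.

(K is a triangulation of the real projective plane RP^2.)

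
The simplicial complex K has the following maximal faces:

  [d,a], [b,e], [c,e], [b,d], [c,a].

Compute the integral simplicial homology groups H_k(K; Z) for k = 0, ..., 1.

H_0 = Z,  H_1 = Z.

We work with the vertex ordering a < b < c < d < e. The simplices of K, each written with vertices in increasing order, are:

  0-simplices (5): a, b, c, d, e
  1-simplices (5): ac, ad, bd, be, ce

so the chain groups are C_0 ≅ Z^5, C_1 ≅ Z^5.

Boundary ∂_1: C_1 → C_0 maps an edge to its endpoints' difference, ∂[p,q] = q − p. For instance
  ∂ac = c − a.
The 5×5 boundary matrix has rank 4 and Smith normal form diag(1,1,1,1).

Computing H_k = (kernel of ∂_k) / (image of ∂_{k+1}):

  H_0: rank C_0 − rank ∂_1 = 5 − 4 = 1, and the invariant factors of ∂_1 are all 1, so H_0 ≅ Z.
  H_1: rank ker ∂_1 − rank ∂_2 = (5 − 4) − 0 = 1, and there is no ∂_2, so H_1 ≅ Z.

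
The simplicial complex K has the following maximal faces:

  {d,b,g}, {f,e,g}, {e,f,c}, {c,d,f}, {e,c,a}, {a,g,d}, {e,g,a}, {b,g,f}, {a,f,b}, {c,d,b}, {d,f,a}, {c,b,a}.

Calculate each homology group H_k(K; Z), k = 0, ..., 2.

H_0 ≅ Z,  H_1 ≅ Z/2,  H_2 = 0.

Fix the vertex order a < b < c < d < e < f < g and write every simplex with vertices in increasing order. Then dim K = 2 and the simplices of K are:

  0-simplices (7): a, b, c, d, e, f, g
  1-simplices (18): ab, ac, ad, ae, af, ag, bc, bd, bf, bg, cd, ce, cf, df, dg, ef, eg, fg
  2-simplices (12): abc, abf, ace, adf, adg, aeg, bcd, bdg, bfg, cdf, cef, efg

giving chain groups C_0 ≅ Z^7, C_1 ≅ Z^18, C_2 ≅ Z^12.

Boundary ∂_1: C_1 → C_0 sends each edge [p,q] (with p < q) to q − p. For instance
  ∂df = f − d.
The resulting 7×18 matrix has rank 6, and its Smith normal form has invariant factors (1,1,1,1,1,1).

The boundary map ∂_2: C_2 → C_1 sends each 2-simplex [p,q,r] to [q,r] − [p,r] + [p,q]. For instance
  ∂bcd = cd − bd + bc,
  ∂bdg = dg − bg + bd.
This gives a 18×12 integer matrix of rank 12; reducing to Smith normal form yields diagonal entries (1,1,1,1,1,1,1,1,1,1,1,2).

Now H_k = ker ∂_k / im ∂_{k+1}, so:

  H_0: rank C_0 − rank ∂_1 = 7 − 6 = 1, and the invariant factors of ∂_1 are all 1, so H_0 = Z.
  H_1: rank ker ∂_1 − rank ∂_2 = (18 − 6) − 12 = 0, and ∂_2 has invariant factor 2 > 1, so H_1 = Z/2.
  H_2: rank ker ∂_2 − rank ∂_3 = (12 − 12) − 0 = 0, and there is no ∂_3, so H_2 = 0.

As a check, the Euler characteristic is 7 − 18 + 12 = 1, which agrees with 1 − 0 + 0 = 1.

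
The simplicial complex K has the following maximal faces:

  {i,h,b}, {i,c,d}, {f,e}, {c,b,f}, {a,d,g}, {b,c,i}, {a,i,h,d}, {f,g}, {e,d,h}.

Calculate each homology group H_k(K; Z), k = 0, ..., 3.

Take the total order a < b < c < d < e < f < g < h < i on the vertex set. Then K (dimension 3) consists of the simplices:

  0-simplices (9): a, b, c, d, e, f, g, h, i
  1-simplices (19): ad, ag, ah, ai, bc, bf, bh, bi, cd, cf, ci, de, dg, dh, di, ef, eh, fg, hi
  2-simplices (10): adg, adh, adi, ahi, bcf, bci, bhi, cdi, deh, dhi
  3-simplices (1): adhi

so the chain groups are C_0 ≅ Z^9, C_1 ≅ Z^19, C_2 ≅ Z^10, C_3 ≅ Z^1.

The boundary map ∂_1: C_1 → C_0 sends each edge [p,q] (with p < q) to q − p.
The 9×19 boundary matrix has rank 8 and Smith normal form diag(1,1,1,1,1,1,1,1).

The boundary map ∂_2: C_2 → C_1 sends each 2-simplex [p,q,r] to [q,r] − [p,r] + [p,q]. For instance
  ∂deh = eh − dh + de,
  ∂adg = dg − ag + ad.
The 19×10 boundary matrix has rank 9 and Smith normal form diag(1,1,1,1,1,1,1,1,1).

∂_3: C_3 → C_2 sends each 3-simplex σ to the alternating sum Σ_i (−1)^i (σ with its i-th vertex removed). For instance
  ∂adhi = dhi − ahi + adi − adh.
The resulting 10×1 matrix has rank 1, and its Smith normal form has invariant factors (1).

Reading off H_k = ker ∂_k / im ∂_{k+1}:

  H_0: rank C_0 − rank ∂_1 = 9 − 8 = 1, and the invariant factors of ∂_1 are all 1, so H_0 ≅ Z.
  H_1: rank ker ∂_1 − rank ∂_2 = (19 − 8) − 9 = 2, and the invariant factors of ∂_2 are all 1, so H_1 ≅ Z^2.
  H_2: rank ker ∂_2 − rank ∂_3 = (10 − 9) − 1 = 0, and the invariant factors of ∂_3 are all 1, so H_2 ≅ 0.
  H_3: rank ker ∂_3 − rank ∂_4 = (1 − 1) − 0 = 0, and there is no ∂_4, so H_3 ≅ 0.

As a check, the Euler characteristic is 9 − 19 + 10 − 1 = -1, which agrees with 1 − 2 + 0 − 0 = -1.

H_0 ≅ Z,  H_1 ≅ Z^2,  H_2 = 0,  H_3 = 0.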